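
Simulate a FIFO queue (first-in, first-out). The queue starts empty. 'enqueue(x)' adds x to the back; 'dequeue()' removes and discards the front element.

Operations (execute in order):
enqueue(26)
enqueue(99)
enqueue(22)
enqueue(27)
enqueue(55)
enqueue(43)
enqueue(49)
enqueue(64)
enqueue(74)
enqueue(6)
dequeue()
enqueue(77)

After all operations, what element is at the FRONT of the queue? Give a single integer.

enqueue(26): queue = [26]
enqueue(99): queue = [26, 99]
enqueue(22): queue = [26, 99, 22]
enqueue(27): queue = [26, 99, 22, 27]
enqueue(55): queue = [26, 99, 22, 27, 55]
enqueue(43): queue = [26, 99, 22, 27, 55, 43]
enqueue(49): queue = [26, 99, 22, 27, 55, 43, 49]
enqueue(64): queue = [26, 99, 22, 27, 55, 43, 49, 64]
enqueue(74): queue = [26, 99, 22, 27, 55, 43, 49, 64, 74]
enqueue(6): queue = [26, 99, 22, 27, 55, 43, 49, 64, 74, 6]
dequeue(): queue = [99, 22, 27, 55, 43, 49, 64, 74, 6]
enqueue(77): queue = [99, 22, 27, 55, 43, 49, 64, 74, 6, 77]

Answer: 99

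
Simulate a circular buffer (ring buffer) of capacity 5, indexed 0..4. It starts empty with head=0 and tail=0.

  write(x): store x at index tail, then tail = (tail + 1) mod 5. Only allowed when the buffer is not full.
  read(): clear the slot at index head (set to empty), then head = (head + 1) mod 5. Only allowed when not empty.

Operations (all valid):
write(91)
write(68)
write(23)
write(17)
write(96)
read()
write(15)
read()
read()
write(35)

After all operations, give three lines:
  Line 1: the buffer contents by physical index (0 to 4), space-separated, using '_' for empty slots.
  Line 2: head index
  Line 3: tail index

write(91): buf=[91 _ _ _ _], head=0, tail=1, size=1
write(68): buf=[91 68 _ _ _], head=0, tail=2, size=2
write(23): buf=[91 68 23 _ _], head=0, tail=3, size=3
write(17): buf=[91 68 23 17 _], head=0, tail=4, size=4
write(96): buf=[91 68 23 17 96], head=0, tail=0, size=5
read(): buf=[_ 68 23 17 96], head=1, tail=0, size=4
write(15): buf=[15 68 23 17 96], head=1, tail=1, size=5
read(): buf=[15 _ 23 17 96], head=2, tail=1, size=4
read(): buf=[15 _ _ 17 96], head=3, tail=1, size=3
write(35): buf=[15 35 _ 17 96], head=3, tail=2, size=4

Answer: 15 35 _ 17 96
3
2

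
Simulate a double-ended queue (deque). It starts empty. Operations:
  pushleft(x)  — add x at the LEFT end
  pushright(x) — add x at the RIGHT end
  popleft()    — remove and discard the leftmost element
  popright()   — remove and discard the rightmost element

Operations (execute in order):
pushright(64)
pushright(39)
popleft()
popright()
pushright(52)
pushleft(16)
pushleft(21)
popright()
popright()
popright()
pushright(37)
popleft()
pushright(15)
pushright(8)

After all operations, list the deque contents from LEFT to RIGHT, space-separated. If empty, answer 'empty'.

Answer: 15 8

Derivation:
pushright(64): [64]
pushright(39): [64, 39]
popleft(): [39]
popright(): []
pushright(52): [52]
pushleft(16): [16, 52]
pushleft(21): [21, 16, 52]
popright(): [21, 16]
popright(): [21]
popright(): []
pushright(37): [37]
popleft(): []
pushright(15): [15]
pushright(8): [15, 8]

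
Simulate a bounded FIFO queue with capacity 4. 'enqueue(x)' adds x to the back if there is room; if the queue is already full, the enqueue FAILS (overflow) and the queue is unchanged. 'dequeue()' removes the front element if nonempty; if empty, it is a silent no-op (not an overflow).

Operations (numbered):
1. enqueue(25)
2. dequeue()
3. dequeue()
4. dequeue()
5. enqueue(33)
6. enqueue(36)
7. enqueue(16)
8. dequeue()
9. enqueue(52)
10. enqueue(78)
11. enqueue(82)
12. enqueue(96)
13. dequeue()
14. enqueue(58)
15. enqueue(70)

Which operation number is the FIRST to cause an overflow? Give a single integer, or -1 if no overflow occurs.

1. enqueue(25): size=1
2. dequeue(): size=0
3. dequeue(): empty, no-op, size=0
4. dequeue(): empty, no-op, size=0
5. enqueue(33): size=1
6. enqueue(36): size=2
7. enqueue(16): size=3
8. dequeue(): size=2
9. enqueue(52): size=3
10. enqueue(78): size=4
11. enqueue(82): size=4=cap → OVERFLOW (fail)
12. enqueue(96): size=4=cap → OVERFLOW (fail)
13. dequeue(): size=3
14. enqueue(58): size=4
15. enqueue(70): size=4=cap → OVERFLOW (fail)

Answer: 11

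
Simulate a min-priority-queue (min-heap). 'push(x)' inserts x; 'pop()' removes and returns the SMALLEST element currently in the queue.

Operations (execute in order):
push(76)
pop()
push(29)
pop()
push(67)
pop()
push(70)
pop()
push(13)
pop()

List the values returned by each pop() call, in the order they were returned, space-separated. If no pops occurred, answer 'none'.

Answer: 76 29 67 70 13

Derivation:
push(76): heap contents = [76]
pop() → 76: heap contents = []
push(29): heap contents = [29]
pop() → 29: heap contents = []
push(67): heap contents = [67]
pop() → 67: heap contents = []
push(70): heap contents = [70]
pop() → 70: heap contents = []
push(13): heap contents = [13]
pop() → 13: heap contents = []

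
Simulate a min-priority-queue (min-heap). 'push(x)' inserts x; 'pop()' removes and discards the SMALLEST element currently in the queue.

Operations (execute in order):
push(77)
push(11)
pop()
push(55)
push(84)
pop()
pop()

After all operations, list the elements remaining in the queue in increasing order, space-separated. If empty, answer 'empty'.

push(77): heap contents = [77]
push(11): heap contents = [11, 77]
pop() → 11: heap contents = [77]
push(55): heap contents = [55, 77]
push(84): heap contents = [55, 77, 84]
pop() → 55: heap contents = [77, 84]
pop() → 77: heap contents = [84]

Answer: 84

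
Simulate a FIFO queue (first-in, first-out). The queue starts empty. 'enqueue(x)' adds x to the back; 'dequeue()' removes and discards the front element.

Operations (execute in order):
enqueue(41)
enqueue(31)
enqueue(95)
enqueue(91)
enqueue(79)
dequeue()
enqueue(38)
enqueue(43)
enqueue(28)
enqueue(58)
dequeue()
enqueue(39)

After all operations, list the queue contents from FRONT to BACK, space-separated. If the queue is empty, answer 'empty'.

enqueue(41): [41]
enqueue(31): [41, 31]
enqueue(95): [41, 31, 95]
enqueue(91): [41, 31, 95, 91]
enqueue(79): [41, 31, 95, 91, 79]
dequeue(): [31, 95, 91, 79]
enqueue(38): [31, 95, 91, 79, 38]
enqueue(43): [31, 95, 91, 79, 38, 43]
enqueue(28): [31, 95, 91, 79, 38, 43, 28]
enqueue(58): [31, 95, 91, 79, 38, 43, 28, 58]
dequeue(): [95, 91, 79, 38, 43, 28, 58]
enqueue(39): [95, 91, 79, 38, 43, 28, 58, 39]

Answer: 95 91 79 38 43 28 58 39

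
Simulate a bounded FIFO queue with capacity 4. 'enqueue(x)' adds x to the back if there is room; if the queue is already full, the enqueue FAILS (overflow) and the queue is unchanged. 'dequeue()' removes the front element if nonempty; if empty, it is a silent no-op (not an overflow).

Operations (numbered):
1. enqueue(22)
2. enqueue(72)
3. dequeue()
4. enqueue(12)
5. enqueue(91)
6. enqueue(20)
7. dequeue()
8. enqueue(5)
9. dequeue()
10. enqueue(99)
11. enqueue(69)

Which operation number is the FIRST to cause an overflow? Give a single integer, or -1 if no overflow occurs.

1. enqueue(22): size=1
2. enqueue(72): size=2
3. dequeue(): size=1
4. enqueue(12): size=2
5. enqueue(91): size=3
6. enqueue(20): size=4
7. dequeue(): size=3
8. enqueue(5): size=4
9. dequeue(): size=3
10. enqueue(99): size=4
11. enqueue(69): size=4=cap → OVERFLOW (fail)

Answer: 11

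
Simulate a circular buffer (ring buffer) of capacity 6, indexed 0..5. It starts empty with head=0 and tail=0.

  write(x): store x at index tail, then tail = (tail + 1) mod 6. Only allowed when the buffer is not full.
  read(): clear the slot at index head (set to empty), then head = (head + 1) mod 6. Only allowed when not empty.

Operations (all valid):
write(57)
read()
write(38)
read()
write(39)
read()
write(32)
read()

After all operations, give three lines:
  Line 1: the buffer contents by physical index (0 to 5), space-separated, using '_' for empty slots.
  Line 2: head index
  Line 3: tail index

Answer: _ _ _ _ _ _
4
4

Derivation:
write(57): buf=[57 _ _ _ _ _], head=0, tail=1, size=1
read(): buf=[_ _ _ _ _ _], head=1, tail=1, size=0
write(38): buf=[_ 38 _ _ _ _], head=1, tail=2, size=1
read(): buf=[_ _ _ _ _ _], head=2, tail=2, size=0
write(39): buf=[_ _ 39 _ _ _], head=2, tail=3, size=1
read(): buf=[_ _ _ _ _ _], head=3, tail=3, size=0
write(32): buf=[_ _ _ 32 _ _], head=3, tail=4, size=1
read(): buf=[_ _ _ _ _ _], head=4, tail=4, size=0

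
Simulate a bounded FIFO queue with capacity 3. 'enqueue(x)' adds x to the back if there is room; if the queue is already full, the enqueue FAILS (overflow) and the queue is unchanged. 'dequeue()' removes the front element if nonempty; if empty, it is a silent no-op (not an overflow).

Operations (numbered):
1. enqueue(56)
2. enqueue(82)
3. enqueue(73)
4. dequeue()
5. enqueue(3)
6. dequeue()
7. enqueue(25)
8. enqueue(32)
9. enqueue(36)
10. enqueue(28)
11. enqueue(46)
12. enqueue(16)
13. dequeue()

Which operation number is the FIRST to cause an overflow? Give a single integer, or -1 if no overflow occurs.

1. enqueue(56): size=1
2. enqueue(82): size=2
3. enqueue(73): size=3
4. dequeue(): size=2
5. enqueue(3): size=3
6. dequeue(): size=2
7. enqueue(25): size=3
8. enqueue(32): size=3=cap → OVERFLOW (fail)
9. enqueue(36): size=3=cap → OVERFLOW (fail)
10. enqueue(28): size=3=cap → OVERFLOW (fail)
11. enqueue(46): size=3=cap → OVERFLOW (fail)
12. enqueue(16): size=3=cap → OVERFLOW (fail)
13. dequeue(): size=2

Answer: 8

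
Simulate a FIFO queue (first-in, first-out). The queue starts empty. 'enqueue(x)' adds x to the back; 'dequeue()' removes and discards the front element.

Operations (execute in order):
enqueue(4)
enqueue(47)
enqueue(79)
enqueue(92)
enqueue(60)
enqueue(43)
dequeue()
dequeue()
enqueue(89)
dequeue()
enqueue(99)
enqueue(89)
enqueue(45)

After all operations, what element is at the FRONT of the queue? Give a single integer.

enqueue(4): queue = [4]
enqueue(47): queue = [4, 47]
enqueue(79): queue = [4, 47, 79]
enqueue(92): queue = [4, 47, 79, 92]
enqueue(60): queue = [4, 47, 79, 92, 60]
enqueue(43): queue = [4, 47, 79, 92, 60, 43]
dequeue(): queue = [47, 79, 92, 60, 43]
dequeue(): queue = [79, 92, 60, 43]
enqueue(89): queue = [79, 92, 60, 43, 89]
dequeue(): queue = [92, 60, 43, 89]
enqueue(99): queue = [92, 60, 43, 89, 99]
enqueue(89): queue = [92, 60, 43, 89, 99, 89]
enqueue(45): queue = [92, 60, 43, 89, 99, 89, 45]

Answer: 92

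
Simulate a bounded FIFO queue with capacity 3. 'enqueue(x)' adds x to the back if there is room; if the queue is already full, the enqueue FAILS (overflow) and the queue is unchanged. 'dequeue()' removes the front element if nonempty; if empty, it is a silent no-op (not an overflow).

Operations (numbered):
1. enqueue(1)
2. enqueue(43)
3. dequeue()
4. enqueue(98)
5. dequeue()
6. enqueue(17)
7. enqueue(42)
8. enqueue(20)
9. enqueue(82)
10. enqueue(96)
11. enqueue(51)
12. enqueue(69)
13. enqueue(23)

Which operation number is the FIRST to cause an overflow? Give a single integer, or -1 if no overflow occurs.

Answer: 8

Derivation:
1. enqueue(1): size=1
2. enqueue(43): size=2
3. dequeue(): size=1
4. enqueue(98): size=2
5. dequeue(): size=1
6. enqueue(17): size=2
7. enqueue(42): size=3
8. enqueue(20): size=3=cap → OVERFLOW (fail)
9. enqueue(82): size=3=cap → OVERFLOW (fail)
10. enqueue(96): size=3=cap → OVERFLOW (fail)
11. enqueue(51): size=3=cap → OVERFLOW (fail)
12. enqueue(69): size=3=cap → OVERFLOW (fail)
13. enqueue(23): size=3=cap → OVERFLOW (fail)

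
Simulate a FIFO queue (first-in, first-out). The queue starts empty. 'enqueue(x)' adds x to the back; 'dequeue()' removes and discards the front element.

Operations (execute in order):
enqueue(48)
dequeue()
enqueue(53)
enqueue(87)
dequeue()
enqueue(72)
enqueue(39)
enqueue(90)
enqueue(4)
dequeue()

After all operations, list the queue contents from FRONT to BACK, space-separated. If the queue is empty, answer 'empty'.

enqueue(48): [48]
dequeue(): []
enqueue(53): [53]
enqueue(87): [53, 87]
dequeue(): [87]
enqueue(72): [87, 72]
enqueue(39): [87, 72, 39]
enqueue(90): [87, 72, 39, 90]
enqueue(4): [87, 72, 39, 90, 4]
dequeue(): [72, 39, 90, 4]

Answer: 72 39 90 4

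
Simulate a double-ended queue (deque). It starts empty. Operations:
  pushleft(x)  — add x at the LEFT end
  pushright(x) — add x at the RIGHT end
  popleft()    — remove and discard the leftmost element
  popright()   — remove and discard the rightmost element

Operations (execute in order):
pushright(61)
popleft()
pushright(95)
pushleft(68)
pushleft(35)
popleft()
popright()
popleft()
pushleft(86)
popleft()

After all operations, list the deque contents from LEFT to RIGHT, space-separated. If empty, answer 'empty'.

pushright(61): [61]
popleft(): []
pushright(95): [95]
pushleft(68): [68, 95]
pushleft(35): [35, 68, 95]
popleft(): [68, 95]
popright(): [68]
popleft(): []
pushleft(86): [86]
popleft(): []

Answer: empty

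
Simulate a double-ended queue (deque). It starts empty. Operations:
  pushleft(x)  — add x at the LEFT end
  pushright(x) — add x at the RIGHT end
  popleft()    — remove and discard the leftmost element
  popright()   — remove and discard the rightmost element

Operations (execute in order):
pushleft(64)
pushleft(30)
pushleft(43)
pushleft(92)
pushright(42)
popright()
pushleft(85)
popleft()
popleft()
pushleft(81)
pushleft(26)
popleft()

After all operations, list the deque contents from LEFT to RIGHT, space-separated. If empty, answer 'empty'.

pushleft(64): [64]
pushleft(30): [30, 64]
pushleft(43): [43, 30, 64]
pushleft(92): [92, 43, 30, 64]
pushright(42): [92, 43, 30, 64, 42]
popright(): [92, 43, 30, 64]
pushleft(85): [85, 92, 43, 30, 64]
popleft(): [92, 43, 30, 64]
popleft(): [43, 30, 64]
pushleft(81): [81, 43, 30, 64]
pushleft(26): [26, 81, 43, 30, 64]
popleft(): [81, 43, 30, 64]

Answer: 81 43 30 64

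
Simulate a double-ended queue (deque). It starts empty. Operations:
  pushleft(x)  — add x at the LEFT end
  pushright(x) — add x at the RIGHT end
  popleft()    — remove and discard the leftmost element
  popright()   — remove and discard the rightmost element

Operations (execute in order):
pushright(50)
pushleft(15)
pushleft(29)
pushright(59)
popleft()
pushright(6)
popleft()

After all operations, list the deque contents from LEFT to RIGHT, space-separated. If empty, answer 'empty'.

pushright(50): [50]
pushleft(15): [15, 50]
pushleft(29): [29, 15, 50]
pushright(59): [29, 15, 50, 59]
popleft(): [15, 50, 59]
pushright(6): [15, 50, 59, 6]
popleft(): [50, 59, 6]

Answer: 50 59 6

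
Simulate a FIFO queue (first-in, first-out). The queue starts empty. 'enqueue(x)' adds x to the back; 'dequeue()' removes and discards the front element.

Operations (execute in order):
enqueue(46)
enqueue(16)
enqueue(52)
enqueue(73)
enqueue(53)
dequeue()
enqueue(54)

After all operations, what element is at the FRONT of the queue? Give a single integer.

Answer: 16

Derivation:
enqueue(46): queue = [46]
enqueue(16): queue = [46, 16]
enqueue(52): queue = [46, 16, 52]
enqueue(73): queue = [46, 16, 52, 73]
enqueue(53): queue = [46, 16, 52, 73, 53]
dequeue(): queue = [16, 52, 73, 53]
enqueue(54): queue = [16, 52, 73, 53, 54]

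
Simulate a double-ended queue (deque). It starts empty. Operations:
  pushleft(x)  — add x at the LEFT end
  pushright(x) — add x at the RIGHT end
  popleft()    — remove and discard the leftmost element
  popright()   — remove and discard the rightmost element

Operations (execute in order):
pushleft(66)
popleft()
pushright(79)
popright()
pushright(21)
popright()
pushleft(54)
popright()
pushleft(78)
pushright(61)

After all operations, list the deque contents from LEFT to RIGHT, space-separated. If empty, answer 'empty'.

Answer: 78 61

Derivation:
pushleft(66): [66]
popleft(): []
pushright(79): [79]
popright(): []
pushright(21): [21]
popright(): []
pushleft(54): [54]
popright(): []
pushleft(78): [78]
pushright(61): [78, 61]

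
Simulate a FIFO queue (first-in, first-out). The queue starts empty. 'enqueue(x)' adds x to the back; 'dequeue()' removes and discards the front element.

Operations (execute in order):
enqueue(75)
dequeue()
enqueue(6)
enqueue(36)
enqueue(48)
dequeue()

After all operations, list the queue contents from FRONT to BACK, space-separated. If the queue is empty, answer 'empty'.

enqueue(75): [75]
dequeue(): []
enqueue(6): [6]
enqueue(36): [6, 36]
enqueue(48): [6, 36, 48]
dequeue(): [36, 48]

Answer: 36 48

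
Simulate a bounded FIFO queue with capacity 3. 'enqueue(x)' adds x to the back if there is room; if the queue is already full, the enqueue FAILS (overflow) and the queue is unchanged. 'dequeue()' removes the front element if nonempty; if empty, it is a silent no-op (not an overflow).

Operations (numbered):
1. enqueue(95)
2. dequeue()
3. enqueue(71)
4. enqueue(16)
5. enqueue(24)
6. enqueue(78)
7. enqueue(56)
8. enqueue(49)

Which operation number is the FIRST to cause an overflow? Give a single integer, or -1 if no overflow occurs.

1. enqueue(95): size=1
2. dequeue(): size=0
3. enqueue(71): size=1
4. enqueue(16): size=2
5. enqueue(24): size=3
6. enqueue(78): size=3=cap → OVERFLOW (fail)
7. enqueue(56): size=3=cap → OVERFLOW (fail)
8. enqueue(49): size=3=cap → OVERFLOW (fail)

Answer: 6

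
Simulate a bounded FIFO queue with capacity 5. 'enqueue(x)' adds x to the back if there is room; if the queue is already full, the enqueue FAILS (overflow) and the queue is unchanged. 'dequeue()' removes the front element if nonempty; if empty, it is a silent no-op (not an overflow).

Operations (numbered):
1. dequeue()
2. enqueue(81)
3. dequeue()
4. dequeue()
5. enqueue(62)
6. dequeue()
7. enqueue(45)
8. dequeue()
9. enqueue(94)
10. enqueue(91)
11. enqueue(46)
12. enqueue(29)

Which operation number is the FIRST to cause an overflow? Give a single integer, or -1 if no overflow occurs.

Answer: -1

Derivation:
1. dequeue(): empty, no-op, size=0
2. enqueue(81): size=1
3. dequeue(): size=0
4. dequeue(): empty, no-op, size=0
5. enqueue(62): size=1
6. dequeue(): size=0
7. enqueue(45): size=1
8. dequeue(): size=0
9. enqueue(94): size=1
10. enqueue(91): size=2
11. enqueue(46): size=3
12. enqueue(29): size=4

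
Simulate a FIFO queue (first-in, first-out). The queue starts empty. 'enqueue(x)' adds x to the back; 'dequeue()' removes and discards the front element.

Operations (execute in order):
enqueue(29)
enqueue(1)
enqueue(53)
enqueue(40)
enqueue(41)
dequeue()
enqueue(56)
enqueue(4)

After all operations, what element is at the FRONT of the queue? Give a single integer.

enqueue(29): queue = [29]
enqueue(1): queue = [29, 1]
enqueue(53): queue = [29, 1, 53]
enqueue(40): queue = [29, 1, 53, 40]
enqueue(41): queue = [29, 1, 53, 40, 41]
dequeue(): queue = [1, 53, 40, 41]
enqueue(56): queue = [1, 53, 40, 41, 56]
enqueue(4): queue = [1, 53, 40, 41, 56, 4]

Answer: 1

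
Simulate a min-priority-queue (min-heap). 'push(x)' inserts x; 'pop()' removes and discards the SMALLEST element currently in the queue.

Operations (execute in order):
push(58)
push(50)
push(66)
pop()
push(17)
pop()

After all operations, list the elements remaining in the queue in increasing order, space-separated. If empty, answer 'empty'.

push(58): heap contents = [58]
push(50): heap contents = [50, 58]
push(66): heap contents = [50, 58, 66]
pop() → 50: heap contents = [58, 66]
push(17): heap contents = [17, 58, 66]
pop() → 17: heap contents = [58, 66]

Answer: 58 66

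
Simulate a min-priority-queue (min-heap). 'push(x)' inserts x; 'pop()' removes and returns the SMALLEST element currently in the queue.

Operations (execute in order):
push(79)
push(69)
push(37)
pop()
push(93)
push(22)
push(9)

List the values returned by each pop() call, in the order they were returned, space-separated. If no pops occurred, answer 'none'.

push(79): heap contents = [79]
push(69): heap contents = [69, 79]
push(37): heap contents = [37, 69, 79]
pop() → 37: heap contents = [69, 79]
push(93): heap contents = [69, 79, 93]
push(22): heap contents = [22, 69, 79, 93]
push(9): heap contents = [9, 22, 69, 79, 93]

Answer: 37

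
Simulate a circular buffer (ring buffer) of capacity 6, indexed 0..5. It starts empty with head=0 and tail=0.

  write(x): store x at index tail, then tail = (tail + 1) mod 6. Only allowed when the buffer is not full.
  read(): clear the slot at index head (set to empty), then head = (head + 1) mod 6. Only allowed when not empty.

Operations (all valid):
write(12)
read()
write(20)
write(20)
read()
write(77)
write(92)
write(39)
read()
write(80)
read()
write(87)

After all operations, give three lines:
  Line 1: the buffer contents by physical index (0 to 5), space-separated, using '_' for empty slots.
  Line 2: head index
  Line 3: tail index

Answer: 80 87 _ _ 92 39
4
2

Derivation:
write(12): buf=[12 _ _ _ _ _], head=0, tail=1, size=1
read(): buf=[_ _ _ _ _ _], head=1, tail=1, size=0
write(20): buf=[_ 20 _ _ _ _], head=1, tail=2, size=1
write(20): buf=[_ 20 20 _ _ _], head=1, tail=3, size=2
read(): buf=[_ _ 20 _ _ _], head=2, tail=3, size=1
write(77): buf=[_ _ 20 77 _ _], head=2, tail=4, size=2
write(92): buf=[_ _ 20 77 92 _], head=2, tail=5, size=3
write(39): buf=[_ _ 20 77 92 39], head=2, tail=0, size=4
read(): buf=[_ _ _ 77 92 39], head=3, tail=0, size=3
write(80): buf=[80 _ _ 77 92 39], head=3, tail=1, size=4
read(): buf=[80 _ _ _ 92 39], head=4, tail=1, size=3
write(87): buf=[80 87 _ _ 92 39], head=4, tail=2, size=4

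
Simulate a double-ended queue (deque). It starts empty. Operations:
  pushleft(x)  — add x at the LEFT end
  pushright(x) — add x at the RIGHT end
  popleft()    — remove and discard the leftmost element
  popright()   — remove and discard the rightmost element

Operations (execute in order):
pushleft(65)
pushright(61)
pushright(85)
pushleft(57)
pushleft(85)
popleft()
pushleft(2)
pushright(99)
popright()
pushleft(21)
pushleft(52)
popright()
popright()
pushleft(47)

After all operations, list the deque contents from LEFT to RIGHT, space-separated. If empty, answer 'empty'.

pushleft(65): [65]
pushright(61): [65, 61]
pushright(85): [65, 61, 85]
pushleft(57): [57, 65, 61, 85]
pushleft(85): [85, 57, 65, 61, 85]
popleft(): [57, 65, 61, 85]
pushleft(2): [2, 57, 65, 61, 85]
pushright(99): [2, 57, 65, 61, 85, 99]
popright(): [2, 57, 65, 61, 85]
pushleft(21): [21, 2, 57, 65, 61, 85]
pushleft(52): [52, 21, 2, 57, 65, 61, 85]
popright(): [52, 21, 2, 57, 65, 61]
popright(): [52, 21, 2, 57, 65]
pushleft(47): [47, 52, 21, 2, 57, 65]

Answer: 47 52 21 2 57 65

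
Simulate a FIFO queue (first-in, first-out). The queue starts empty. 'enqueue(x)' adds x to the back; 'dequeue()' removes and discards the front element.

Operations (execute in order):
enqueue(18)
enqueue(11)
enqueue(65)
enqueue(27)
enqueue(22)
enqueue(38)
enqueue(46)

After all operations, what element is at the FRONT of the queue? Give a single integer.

Answer: 18

Derivation:
enqueue(18): queue = [18]
enqueue(11): queue = [18, 11]
enqueue(65): queue = [18, 11, 65]
enqueue(27): queue = [18, 11, 65, 27]
enqueue(22): queue = [18, 11, 65, 27, 22]
enqueue(38): queue = [18, 11, 65, 27, 22, 38]
enqueue(46): queue = [18, 11, 65, 27, 22, 38, 46]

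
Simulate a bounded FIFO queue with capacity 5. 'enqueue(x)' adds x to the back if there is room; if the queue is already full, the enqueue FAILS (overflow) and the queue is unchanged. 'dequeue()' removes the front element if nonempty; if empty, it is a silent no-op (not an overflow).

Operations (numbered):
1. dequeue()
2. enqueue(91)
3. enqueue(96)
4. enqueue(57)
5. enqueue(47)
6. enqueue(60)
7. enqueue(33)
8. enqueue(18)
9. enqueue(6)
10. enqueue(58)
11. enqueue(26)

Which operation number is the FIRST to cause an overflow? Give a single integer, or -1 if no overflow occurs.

Answer: 7

Derivation:
1. dequeue(): empty, no-op, size=0
2. enqueue(91): size=1
3. enqueue(96): size=2
4. enqueue(57): size=3
5. enqueue(47): size=4
6. enqueue(60): size=5
7. enqueue(33): size=5=cap → OVERFLOW (fail)
8. enqueue(18): size=5=cap → OVERFLOW (fail)
9. enqueue(6): size=5=cap → OVERFLOW (fail)
10. enqueue(58): size=5=cap → OVERFLOW (fail)
11. enqueue(26): size=5=cap → OVERFLOW (fail)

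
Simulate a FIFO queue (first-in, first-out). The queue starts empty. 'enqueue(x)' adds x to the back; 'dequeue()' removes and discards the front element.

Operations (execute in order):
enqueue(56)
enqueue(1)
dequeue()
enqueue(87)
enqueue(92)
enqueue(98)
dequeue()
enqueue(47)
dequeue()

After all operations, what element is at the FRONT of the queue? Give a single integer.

Answer: 92

Derivation:
enqueue(56): queue = [56]
enqueue(1): queue = [56, 1]
dequeue(): queue = [1]
enqueue(87): queue = [1, 87]
enqueue(92): queue = [1, 87, 92]
enqueue(98): queue = [1, 87, 92, 98]
dequeue(): queue = [87, 92, 98]
enqueue(47): queue = [87, 92, 98, 47]
dequeue(): queue = [92, 98, 47]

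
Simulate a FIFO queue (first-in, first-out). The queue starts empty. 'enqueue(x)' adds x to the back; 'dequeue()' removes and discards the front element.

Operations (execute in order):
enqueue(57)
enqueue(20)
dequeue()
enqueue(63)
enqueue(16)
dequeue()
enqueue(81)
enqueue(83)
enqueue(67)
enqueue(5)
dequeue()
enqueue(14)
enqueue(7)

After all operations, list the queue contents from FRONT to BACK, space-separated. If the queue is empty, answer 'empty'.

Answer: 16 81 83 67 5 14 7

Derivation:
enqueue(57): [57]
enqueue(20): [57, 20]
dequeue(): [20]
enqueue(63): [20, 63]
enqueue(16): [20, 63, 16]
dequeue(): [63, 16]
enqueue(81): [63, 16, 81]
enqueue(83): [63, 16, 81, 83]
enqueue(67): [63, 16, 81, 83, 67]
enqueue(5): [63, 16, 81, 83, 67, 5]
dequeue(): [16, 81, 83, 67, 5]
enqueue(14): [16, 81, 83, 67, 5, 14]
enqueue(7): [16, 81, 83, 67, 5, 14, 7]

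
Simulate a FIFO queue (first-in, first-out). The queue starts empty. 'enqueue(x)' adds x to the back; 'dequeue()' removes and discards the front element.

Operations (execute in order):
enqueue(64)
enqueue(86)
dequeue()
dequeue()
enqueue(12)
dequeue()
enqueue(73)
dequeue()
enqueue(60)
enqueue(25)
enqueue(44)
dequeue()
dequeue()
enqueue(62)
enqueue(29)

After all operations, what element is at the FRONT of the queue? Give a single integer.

Answer: 44

Derivation:
enqueue(64): queue = [64]
enqueue(86): queue = [64, 86]
dequeue(): queue = [86]
dequeue(): queue = []
enqueue(12): queue = [12]
dequeue(): queue = []
enqueue(73): queue = [73]
dequeue(): queue = []
enqueue(60): queue = [60]
enqueue(25): queue = [60, 25]
enqueue(44): queue = [60, 25, 44]
dequeue(): queue = [25, 44]
dequeue(): queue = [44]
enqueue(62): queue = [44, 62]
enqueue(29): queue = [44, 62, 29]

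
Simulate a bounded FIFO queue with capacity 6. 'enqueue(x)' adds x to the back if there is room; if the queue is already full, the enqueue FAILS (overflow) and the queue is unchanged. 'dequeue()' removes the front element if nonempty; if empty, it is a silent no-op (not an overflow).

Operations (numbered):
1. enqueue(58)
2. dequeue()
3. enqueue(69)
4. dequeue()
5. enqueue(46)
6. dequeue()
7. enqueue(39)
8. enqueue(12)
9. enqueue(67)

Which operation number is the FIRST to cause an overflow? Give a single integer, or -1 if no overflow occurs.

Answer: -1

Derivation:
1. enqueue(58): size=1
2. dequeue(): size=0
3. enqueue(69): size=1
4. dequeue(): size=0
5. enqueue(46): size=1
6. dequeue(): size=0
7. enqueue(39): size=1
8. enqueue(12): size=2
9. enqueue(67): size=3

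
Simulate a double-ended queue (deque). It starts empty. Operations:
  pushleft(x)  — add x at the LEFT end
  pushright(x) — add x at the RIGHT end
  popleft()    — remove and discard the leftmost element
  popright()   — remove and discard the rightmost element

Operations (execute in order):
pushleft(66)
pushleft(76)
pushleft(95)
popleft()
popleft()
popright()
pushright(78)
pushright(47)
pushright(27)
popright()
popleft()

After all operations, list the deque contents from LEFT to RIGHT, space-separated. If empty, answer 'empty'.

pushleft(66): [66]
pushleft(76): [76, 66]
pushleft(95): [95, 76, 66]
popleft(): [76, 66]
popleft(): [66]
popright(): []
pushright(78): [78]
pushright(47): [78, 47]
pushright(27): [78, 47, 27]
popright(): [78, 47]
popleft(): [47]

Answer: 47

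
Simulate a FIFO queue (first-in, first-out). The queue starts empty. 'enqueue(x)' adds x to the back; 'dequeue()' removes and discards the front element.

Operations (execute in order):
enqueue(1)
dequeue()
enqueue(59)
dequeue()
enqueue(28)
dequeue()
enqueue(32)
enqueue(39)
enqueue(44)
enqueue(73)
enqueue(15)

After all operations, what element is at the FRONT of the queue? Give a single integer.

enqueue(1): queue = [1]
dequeue(): queue = []
enqueue(59): queue = [59]
dequeue(): queue = []
enqueue(28): queue = [28]
dequeue(): queue = []
enqueue(32): queue = [32]
enqueue(39): queue = [32, 39]
enqueue(44): queue = [32, 39, 44]
enqueue(73): queue = [32, 39, 44, 73]
enqueue(15): queue = [32, 39, 44, 73, 15]

Answer: 32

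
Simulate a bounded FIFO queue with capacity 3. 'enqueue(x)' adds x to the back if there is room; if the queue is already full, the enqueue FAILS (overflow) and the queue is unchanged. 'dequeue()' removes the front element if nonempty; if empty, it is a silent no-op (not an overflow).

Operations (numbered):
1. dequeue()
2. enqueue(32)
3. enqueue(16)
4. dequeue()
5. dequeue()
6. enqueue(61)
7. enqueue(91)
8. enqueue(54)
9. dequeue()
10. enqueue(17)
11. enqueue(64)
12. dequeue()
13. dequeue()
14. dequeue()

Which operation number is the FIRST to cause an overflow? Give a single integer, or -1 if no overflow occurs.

1. dequeue(): empty, no-op, size=0
2. enqueue(32): size=1
3. enqueue(16): size=2
4. dequeue(): size=1
5. dequeue(): size=0
6. enqueue(61): size=1
7. enqueue(91): size=2
8. enqueue(54): size=3
9. dequeue(): size=2
10. enqueue(17): size=3
11. enqueue(64): size=3=cap → OVERFLOW (fail)
12. dequeue(): size=2
13. dequeue(): size=1
14. dequeue(): size=0

Answer: 11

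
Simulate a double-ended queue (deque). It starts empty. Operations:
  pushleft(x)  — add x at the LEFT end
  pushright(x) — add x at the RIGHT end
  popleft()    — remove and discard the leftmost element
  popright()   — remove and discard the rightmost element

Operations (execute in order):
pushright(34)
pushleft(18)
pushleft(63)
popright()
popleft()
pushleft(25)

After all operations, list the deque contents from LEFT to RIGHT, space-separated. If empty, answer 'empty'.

Answer: 25 18

Derivation:
pushright(34): [34]
pushleft(18): [18, 34]
pushleft(63): [63, 18, 34]
popright(): [63, 18]
popleft(): [18]
pushleft(25): [25, 18]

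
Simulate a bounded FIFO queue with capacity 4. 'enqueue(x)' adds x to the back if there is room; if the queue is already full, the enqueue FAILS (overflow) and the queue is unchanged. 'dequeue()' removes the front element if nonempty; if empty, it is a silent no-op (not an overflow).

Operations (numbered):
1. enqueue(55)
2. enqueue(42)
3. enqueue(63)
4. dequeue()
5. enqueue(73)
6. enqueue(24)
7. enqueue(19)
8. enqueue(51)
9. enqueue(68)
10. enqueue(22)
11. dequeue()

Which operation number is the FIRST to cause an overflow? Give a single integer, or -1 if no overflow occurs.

1. enqueue(55): size=1
2. enqueue(42): size=2
3. enqueue(63): size=3
4. dequeue(): size=2
5. enqueue(73): size=3
6. enqueue(24): size=4
7. enqueue(19): size=4=cap → OVERFLOW (fail)
8. enqueue(51): size=4=cap → OVERFLOW (fail)
9. enqueue(68): size=4=cap → OVERFLOW (fail)
10. enqueue(22): size=4=cap → OVERFLOW (fail)
11. dequeue(): size=3

Answer: 7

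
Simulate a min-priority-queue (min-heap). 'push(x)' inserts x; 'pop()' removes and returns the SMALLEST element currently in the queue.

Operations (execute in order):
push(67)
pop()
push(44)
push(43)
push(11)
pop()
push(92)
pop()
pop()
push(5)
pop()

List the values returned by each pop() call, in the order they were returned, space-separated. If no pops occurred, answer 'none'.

Answer: 67 11 43 44 5

Derivation:
push(67): heap contents = [67]
pop() → 67: heap contents = []
push(44): heap contents = [44]
push(43): heap contents = [43, 44]
push(11): heap contents = [11, 43, 44]
pop() → 11: heap contents = [43, 44]
push(92): heap contents = [43, 44, 92]
pop() → 43: heap contents = [44, 92]
pop() → 44: heap contents = [92]
push(5): heap contents = [5, 92]
pop() → 5: heap contents = [92]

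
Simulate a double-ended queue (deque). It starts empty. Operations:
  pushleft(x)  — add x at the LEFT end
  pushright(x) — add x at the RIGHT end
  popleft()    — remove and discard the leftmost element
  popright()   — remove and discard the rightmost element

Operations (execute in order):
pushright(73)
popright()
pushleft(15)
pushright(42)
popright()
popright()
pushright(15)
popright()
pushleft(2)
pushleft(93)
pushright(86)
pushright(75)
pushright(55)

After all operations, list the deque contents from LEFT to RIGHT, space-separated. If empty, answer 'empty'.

pushright(73): [73]
popright(): []
pushleft(15): [15]
pushright(42): [15, 42]
popright(): [15]
popright(): []
pushright(15): [15]
popright(): []
pushleft(2): [2]
pushleft(93): [93, 2]
pushright(86): [93, 2, 86]
pushright(75): [93, 2, 86, 75]
pushright(55): [93, 2, 86, 75, 55]

Answer: 93 2 86 75 55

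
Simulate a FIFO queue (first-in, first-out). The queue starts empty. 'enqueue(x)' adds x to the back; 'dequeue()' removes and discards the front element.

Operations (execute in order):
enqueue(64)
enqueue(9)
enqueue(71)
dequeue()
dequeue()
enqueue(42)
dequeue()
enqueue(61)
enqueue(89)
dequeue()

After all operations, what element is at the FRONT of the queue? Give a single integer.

Answer: 61

Derivation:
enqueue(64): queue = [64]
enqueue(9): queue = [64, 9]
enqueue(71): queue = [64, 9, 71]
dequeue(): queue = [9, 71]
dequeue(): queue = [71]
enqueue(42): queue = [71, 42]
dequeue(): queue = [42]
enqueue(61): queue = [42, 61]
enqueue(89): queue = [42, 61, 89]
dequeue(): queue = [61, 89]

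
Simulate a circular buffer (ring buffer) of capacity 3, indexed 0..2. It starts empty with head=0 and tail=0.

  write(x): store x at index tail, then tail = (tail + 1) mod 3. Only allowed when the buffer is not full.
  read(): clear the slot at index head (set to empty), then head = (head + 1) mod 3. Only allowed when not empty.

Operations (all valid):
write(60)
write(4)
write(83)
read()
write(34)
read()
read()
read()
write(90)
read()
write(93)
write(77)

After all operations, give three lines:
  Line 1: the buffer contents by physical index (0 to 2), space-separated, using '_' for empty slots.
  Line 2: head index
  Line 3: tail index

Answer: 77 _ 93
2
1

Derivation:
write(60): buf=[60 _ _], head=0, tail=1, size=1
write(4): buf=[60 4 _], head=0, tail=2, size=2
write(83): buf=[60 4 83], head=0, tail=0, size=3
read(): buf=[_ 4 83], head=1, tail=0, size=2
write(34): buf=[34 4 83], head=1, tail=1, size=3
read(): buf=[34 _ 83], head=2, tail=1, size=2
read(): buf=[34 _ _], head=0, tail=1, size=1
read(): buf=[_ _ _], head=1, tail=1, size=0
write(90): buf=[_ 90 _], head=1, tail=2, size=1
read(): buf=[_ _ _], head=2, tail=2, size=0
write(93): buf=[_ _ 93], head=2, tail=0, size=1
write(77): buf=[77 _ 93], head=2, tail=1, size=2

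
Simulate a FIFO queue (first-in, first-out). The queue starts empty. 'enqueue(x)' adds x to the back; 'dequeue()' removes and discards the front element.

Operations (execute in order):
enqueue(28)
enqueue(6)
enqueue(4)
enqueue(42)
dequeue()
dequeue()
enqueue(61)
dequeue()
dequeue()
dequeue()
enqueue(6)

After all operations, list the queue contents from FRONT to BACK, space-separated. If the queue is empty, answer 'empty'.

enqueue(28): [28]
enqueue(6): [28, 6]
enqueue(4): [28, 6, 4]
enqueue(42): [28, 6, 4, 42]
dequeue(): [6, 4, 42]
dequeue(): [4, 42]
enqueue(61): [4, 42, 61]
dequeue(): [42, 61]
dequeue(): [61]
dequeue(): []
enqueue(6): [6]

Answer: 6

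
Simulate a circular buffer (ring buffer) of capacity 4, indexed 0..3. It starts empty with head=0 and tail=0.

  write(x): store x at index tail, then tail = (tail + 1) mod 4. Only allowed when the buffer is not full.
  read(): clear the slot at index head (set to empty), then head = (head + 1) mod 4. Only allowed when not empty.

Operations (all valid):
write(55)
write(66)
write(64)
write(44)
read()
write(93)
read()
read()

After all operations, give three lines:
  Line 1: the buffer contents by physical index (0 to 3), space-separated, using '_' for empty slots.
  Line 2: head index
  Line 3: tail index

Answer: 93 _ _ 44
3
1

Derivation:
write(55): buf=[55 _ _ _], head=0, tail=1, size=1
write(66): buf=[55 66 _ _], head=0, tail=2, size=2
write(64): buf=[55 66 64 _], head=0, tail=3, size=3
write(44): buf=[55 66 64 44], head=0, tail=0, size=4
read(): buf=[_ 66 64 44], head=1, tail=0, size=3
write(93): buf=[93 66 64 44], head=1, tail=1, size=4
read(): buf=[93 _ 64 44], head=2, tail=1, size=3
read(): buf=[93 _ _ 44], head=3, tail=1, size=2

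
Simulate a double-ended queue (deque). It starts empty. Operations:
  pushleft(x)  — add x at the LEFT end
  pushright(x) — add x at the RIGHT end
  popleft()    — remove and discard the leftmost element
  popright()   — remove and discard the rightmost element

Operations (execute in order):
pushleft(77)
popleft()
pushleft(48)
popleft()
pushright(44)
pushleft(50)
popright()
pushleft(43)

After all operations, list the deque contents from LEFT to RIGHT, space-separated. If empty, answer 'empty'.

Answer: 43 50

Derivation:
pushleft(77): [77]
popleft(): []
pushleft(48): [48]
popleft(): []
pushright(44): [44]
pushleft(50): [50, 44]
popright(): [50]
pushleft(43): [43, 50]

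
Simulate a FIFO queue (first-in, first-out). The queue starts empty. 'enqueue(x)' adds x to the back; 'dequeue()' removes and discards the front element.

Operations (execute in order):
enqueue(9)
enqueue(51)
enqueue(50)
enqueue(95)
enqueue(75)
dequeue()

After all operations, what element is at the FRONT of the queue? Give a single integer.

enqueue(9): queue = [9]
enqueue(51): queue = [9, 51]
enqueue(50): queue = [9, 51, 50]
enqueue(95): queue = [9, 51, 50, 95]
enqueue(75): queue = [9, 51, 50, 95, 75]
dequeue(): queue = [51, 50, 95, 75]

Answer: 51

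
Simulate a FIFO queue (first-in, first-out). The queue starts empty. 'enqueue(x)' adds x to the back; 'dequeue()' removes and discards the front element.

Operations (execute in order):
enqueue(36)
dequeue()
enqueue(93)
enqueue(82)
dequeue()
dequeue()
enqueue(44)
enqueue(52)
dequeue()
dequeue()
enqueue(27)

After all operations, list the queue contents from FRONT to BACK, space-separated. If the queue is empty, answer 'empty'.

enqueue(36): [36]
dequeue(): []
enqueue(93): [93]
enqueue(82): [93, 82]
dequeue(): [82]
dequeue(): []
enqueue(44): [44]
enqueue(52): [44, 52]
dequeue(): [52]
dequeue(): []
enqueue(27): [27]

Answer: 27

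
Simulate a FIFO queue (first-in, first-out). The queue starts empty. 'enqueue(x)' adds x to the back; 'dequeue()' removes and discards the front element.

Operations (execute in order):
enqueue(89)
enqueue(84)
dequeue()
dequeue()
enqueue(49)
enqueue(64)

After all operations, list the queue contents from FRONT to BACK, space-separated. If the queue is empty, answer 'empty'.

enqueue(89): [89]
enqueue(84): [89, 84]
dequeue(): [84]
dequeue(): []
enqueue(49): [49]
enqueue(64): [49, 64]

Answer: 49 64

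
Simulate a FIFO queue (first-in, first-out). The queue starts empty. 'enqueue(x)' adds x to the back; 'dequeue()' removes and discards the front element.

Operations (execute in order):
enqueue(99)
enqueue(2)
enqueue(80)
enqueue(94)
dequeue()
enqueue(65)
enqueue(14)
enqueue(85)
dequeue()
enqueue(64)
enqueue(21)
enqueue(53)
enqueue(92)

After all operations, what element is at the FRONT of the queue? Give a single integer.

Answer: 80

Derivation:
enqueue(99): queue = [99]
enqueue(2): queue = [99, 2]
enqueue(80): queue = [99, 2, 80]
enqueue(94): queue = [99, 2, 80, 94]
dequeue(): queue = [2, 80, 94]
enqueue(65): queue = [2, 80, 94, 65]
enqueue(14): queue = [2, 80, 94, 65, 14]
enqueue(85): queue = [2, 80, 94, 65, 14, 85]
dequeue(): queue = [80, 94, 65, 14, 85]
enqueue(64): queue = [80, 94, 65, 14, 85, 64]
enqueue(21): queue = [80, 94, 65, 14, 85, 64, 21]
enqueue(53): queue = [80, 94, 65, 14, 85, 64, 21, 53]
enqueue(92): queue = [80, 94, 65, 14, 85, 64, 21, 53, 92]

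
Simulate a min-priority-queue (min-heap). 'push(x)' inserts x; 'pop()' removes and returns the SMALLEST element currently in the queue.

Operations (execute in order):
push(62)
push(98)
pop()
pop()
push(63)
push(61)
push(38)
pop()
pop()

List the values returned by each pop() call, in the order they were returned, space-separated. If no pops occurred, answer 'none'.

Answer: 62 98 38 61

Derivation:
push(62): heap contents = [62]
push(98): heap contents = [62, 98]
pop() → 62: heap contents = [98]
pop() → 98: heap contents = []
push(63): heap contents = [63]
push(61): heap contents = [61, 63]
push(38): heap contents = [38, 61, 63]
pop() → 38: heap contents = [61, 63]
pop() → 61: heap contents = [63]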